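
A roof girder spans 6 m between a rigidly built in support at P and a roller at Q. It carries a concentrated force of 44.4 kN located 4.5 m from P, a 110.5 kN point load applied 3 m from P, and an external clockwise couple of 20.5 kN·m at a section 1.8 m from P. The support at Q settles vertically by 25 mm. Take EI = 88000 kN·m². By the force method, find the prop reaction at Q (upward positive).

R_Q = 34.69 kN

Take the reaction at Q as the redundant and release it; the primary structure is a cantilever fixed at P.
Deflection at Q on the released cantilever, summing each load's contribution:
  point load 44.4 at a = 4.5: Pa²(3L − a)/(6EI) = 2023/EI
  point load 110.5 at a = 3: Pa²(3L − a)/(6EI) = 2486/EI
  clockwise couple 20.5 at a = 1.8: M₀a(2L − a)/(2EI) = 188.2/EI
  δ_0 = 4697/EI
Flexibility coefficient — unit upward force at Q: δ_{QQ} = L³/(3EI) = 72/EI.
With EI = 88000 kN·m²: δ_0 = 0.05338 m and δ_{QQ} = 0.000818 m/kN.
Compatibility — the beam at Q must follow the support down by 0.025 m: δ_0 − R_Q·δ_{QQ} = 0.025, so R_Q = (0.05338 − 0.025)/0.000818 = 34.69 kN.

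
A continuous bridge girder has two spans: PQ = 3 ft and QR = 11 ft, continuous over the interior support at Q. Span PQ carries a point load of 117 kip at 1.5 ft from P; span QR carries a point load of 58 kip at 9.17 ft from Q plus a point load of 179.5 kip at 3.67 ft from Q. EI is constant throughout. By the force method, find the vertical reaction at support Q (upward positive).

Take M_Q as the redundant. Released structure: two simple spans PQ and QR with a hinge at Q.
Discontinuity in slope at Q on the released structure — sum the simple-span end rotations:
  span PQ: point load 117 at a = 1.5: Pab(L + a)/(6LEI) = 65.81/EI
  span QR: point load 58 at a = 9.17: Pab(L + b)/(6LEI) = 189.2/EI
  span QR: point load 179.5 at a = 3.67: Pab(L + b)/(6LEI) = 1341/EI
  relative rotation θ_0 = (65.81 + 1530)/EI = 1596/EI
A unit hogging moment at Q produces rotation L₁/(3EI) + L₂/(3EI) = 4.667/EI.
Compatibility: M_Q·(L₁+L₂)/(3EI) = θ_0, giving M_Q = 342 kip·ft (hogging).
Span PQ, ΣM about P with M_Q applied at Q: R_Q^{PQ}·3 = 175.5 + 342, so R_Q^{PQ} = 172.5 kip and R_P = 117 − 172.5 = -55.51 kip.
Span QR, ΣM about R: R_Q^{QR}·11 = 1422 + 342, so R_Q^{QR} = 160.4 kip and R_R = 237.5 − 160.4 = 77.15 kip.
R_Q = 172.5 + 160.4 = 332.9 kip.

R_Q = 332.9 kip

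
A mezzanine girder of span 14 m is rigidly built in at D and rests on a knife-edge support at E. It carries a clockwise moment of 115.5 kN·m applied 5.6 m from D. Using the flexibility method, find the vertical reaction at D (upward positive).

R_D = -7.92 kN

Choose R_E as the redundant. The primary structure is the cantilever fixed at D.
Deflection at E on the released cantilever, summing each load's contribution:
  clockwise couple 115.5 at a = 5.6: M₀a(2L − a)/(2EI) = 7244/EI
Flexibility coefficient — unit upward force at E: δ_{EE} = L³/(3EI) = 914.7/EI.
The prop prevents deflection at E: R_E = δ_0/δ_{EE} = 7244/914.7 = 7.92 kN.
Vertical equilibrium: R_D = ΣP − R_E = 0 − 7.92 = -7.92 kN.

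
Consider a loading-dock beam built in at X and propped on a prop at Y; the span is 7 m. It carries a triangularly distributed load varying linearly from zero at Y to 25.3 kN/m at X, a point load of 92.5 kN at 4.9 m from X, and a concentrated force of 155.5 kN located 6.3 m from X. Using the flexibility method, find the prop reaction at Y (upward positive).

Remove the prop at Y; the released (primary) structure is a cantilever built in at X.
Free-end deflection of the primary structure under the applied loading (downward +):
  triangular load, peak 25.3 at the fixed end: w₀L⁴/(30EI) = 2025/EI
  point load 92.5 at a = 4.9: Pa²(3L − a)/(6EI) = 5959/EI
  point load 155.5 at a = 6.3: Pa²(3L − a)/(6EI) = 15121/EI
  δ_0 = 23105/EI
Tip deflection under a unit load at Y: L³/(3EI) = 114.3/EI.
Compatibility at Y: δ_0 − R_Y·δ_{YY} = 0, so R_Y = 23105/114.3 = 202.1 kN.

R_Y = 202.1 kN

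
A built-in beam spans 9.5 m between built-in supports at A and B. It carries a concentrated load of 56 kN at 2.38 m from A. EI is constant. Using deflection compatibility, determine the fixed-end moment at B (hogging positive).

M_B = 25.03 kN·m

Release both end moments; the primary structure is a simply-supported span AB with redundants M_A and M_B.
End rotations of the released simple span under the applied load (×1/EI):
  at A: point load 56 at a = 2.38: Pab(L + b)/(6LEI) = 276.7/EI
  at B: point load 56 at a = 2.38: Pab(L + a)/(6LEI) = 197.8/EI
  θ_A0 = 276.7/EI,  θ_B0 = 197.8/EI
Flexibility coefficients: a unit moment at one end gives L/(3EI) there and L/(6EI) at the far end, so f₁₁ = f₂₂ = 3.167/EI and f₁₂ = f₂₁ = 1.583/EI.
Compatibility — zero rotation at each built-in end:
  3.167 M_A + 1.583 M_B = 276.7
  1.583 M_A + 3.167 M_B = 197.8
Solving the pair gives M_A = 74.86 kN·m and M_B = 25.03 kN·m (hogging).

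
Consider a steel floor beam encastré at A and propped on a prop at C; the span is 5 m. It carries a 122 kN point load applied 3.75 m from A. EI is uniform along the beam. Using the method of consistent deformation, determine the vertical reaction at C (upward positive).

Release the roller at C. Primary structure: cantilever fixed at A.
Primary-structure tip deflection at C by superposition:
  point load 122 at a = 3.75: Pa²(3L − a)/(6EI) = 3217/EI
Tip deflection under a unit load at C: L³/(3EI) = 41.67/EI.
The prop prevents deflection at C: R_C = δ_0/δ_{CC} = 3217/41.67 = 77.2 kN.

R_C = 77.2 kN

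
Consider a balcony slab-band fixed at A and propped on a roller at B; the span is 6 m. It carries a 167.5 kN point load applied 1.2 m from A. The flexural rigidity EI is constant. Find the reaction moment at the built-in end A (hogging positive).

Release the roller at B. Primary structure: cantilever fixed at A.
Deflection at B on the released cantilever, summing each load's contribution:
  point load 167.5 at a = 1.2: Pa²(3L − a)/(6EI) = 675.4/EI
Flexibility coefficient — unit upward force at B: δ_{BB} = L³/(3EI) = 72/EI.
The prop prevents deflection at B: R_B = δ_0/δ_{BB} = 675.4/72 = 9.38 kN.
Moment equilibrium about A: M_A = Σ(load moments about A) − R_B·L = 201 − 9.38×6 = 144.7 kN·m.

M_A = 144.7 kN·m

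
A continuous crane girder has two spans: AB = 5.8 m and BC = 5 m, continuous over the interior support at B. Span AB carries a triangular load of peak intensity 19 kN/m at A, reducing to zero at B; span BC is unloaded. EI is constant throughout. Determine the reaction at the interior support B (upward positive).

R_B = 25.82 kN

Take M_B as the redundant. Released structure: two simple spans AB and BC with a hinge at B.
Discontinuity in slope at B on the released structure — sum the simple-span end rotations:
  span AB: triangular load, peak 19: 7w₀L³/(360EI) = 72.08/EI
  relative rotation θ_0 = (72.08 + 0)/EI = 72.08/EI
A unit hogging moment at B produces rotation L₁/(3EI) + L₂/(3EI) = 3.6/EI.
Compatibility: M_B·(L₁+L₂)/(3EI) = θ_0, giving M_B = 20.02 kN·m (hogging).
Span AB, ΣM about A with M_B applied at B: R_B^{AB}·5.8 = 106.5 + 20.02, so R_B^{AB} = 21.82 kN and R_A = 55.1 − 21.82 = 33.28 kN.
Span BC, ΣM about C: R_B^{BC}·5 = 0 + 20.02, so R_B^{BC} = 4.005 kN and R_C = 0 − 4.005 = -4.005 kN.
R_B = 21.82 + 4.005 = 25.82 kN.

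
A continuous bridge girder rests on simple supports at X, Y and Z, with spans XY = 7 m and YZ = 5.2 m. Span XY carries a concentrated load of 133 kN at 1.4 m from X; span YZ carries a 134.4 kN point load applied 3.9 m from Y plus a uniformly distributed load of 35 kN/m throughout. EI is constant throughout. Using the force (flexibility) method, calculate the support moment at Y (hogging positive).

Take M_Y as the redundant. Released structure: two simple spans XY and YZ with a hinge at Y.
End slopes at the hinge Y, treating each span as simply supported:
  span XY: point load 133 at a = 1.4: Pab(L + a)/(6LEI) = 208.5/EI
  span YZ: point load 134.4 at a = 3.9: Pab(L + b)/(6LEI) = 142/EI
  span YZ: UDL 35: wL³/(24EI) = 205.1/EI
  relative rotation θ_0 = (208.5 + 347)/EI = 555.6/EI
A unit hogging moment at Y produces rotation L₁/(3EI) + L₂/(3EI) = 4.067/EI.
Slope continuity at Y: θ_0 = M_Y·4.067/EI, so M_Y = 555.6/4.067 = 136.6 kN·m (hogging).

M_Y = 136.6 kN·m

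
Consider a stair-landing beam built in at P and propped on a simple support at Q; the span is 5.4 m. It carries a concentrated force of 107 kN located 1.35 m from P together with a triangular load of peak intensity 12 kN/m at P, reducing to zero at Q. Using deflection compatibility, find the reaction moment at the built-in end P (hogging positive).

Choose R_Q as the redundant. The primary structure is the cantilever fixed at P.
Downward deflection at the released point Q due to the loads:
  point load 107 at a = 1.35: Pa²(3L − a)/(6EI) = 482.6/EI
  triangular load, peak 12 at the fixed end: w₀L⁴/(30EI) = 340.1/EI
  δ_0 = 822.8/EI
Tip deflection under a unit load at Q: L³/(3EI) = 52.49/EI.
Compatibility at Q: δ_0 − R_Q·δ_{QQ} = 0, so R_Q = 822.8/52.49 = 15.68 kN.
Moment equilibrium about P: M_P = Σ(load moments about P) − R_Q·L = 202.8 − 15.68×5.4 = 118.1 kN·m.

M_P = 118.1 kN·m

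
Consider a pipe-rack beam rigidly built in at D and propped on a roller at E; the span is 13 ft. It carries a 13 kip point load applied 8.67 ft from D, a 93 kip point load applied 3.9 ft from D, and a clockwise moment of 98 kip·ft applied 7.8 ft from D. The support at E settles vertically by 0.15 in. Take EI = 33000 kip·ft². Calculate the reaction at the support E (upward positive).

R_E = 26.98 kip

Take the reaction at E as the redundant and release it; the primary structure is a cantilever fixed at D.
Free-end deflection of the primary structure under the applied loading (downward +):
  point load 13 at a = 8.67: Pa²(3L − a)/(6EI) = 4940/EI
  point load 93 at a = 3.9: Pa²(3L − a)/(6EI) = 8275/EI
  clockwise couple 98 at a = 7.8: M₀a(2L − a)/(2EI) = 6956/EI
  δ_0 = 20171/EI
Flexibility coefficient — unit upward force at E: δ_{EE} = L³/(3EI) = 732.3/EI.
With EI = 33000 kip·ft²: δ_0 = 0.61124 ft and δ_{EE} = 0.022192 ft/kip.
Compatibility — the beam at E must follow the support down by 0.0125 ft: δ_0 − R_E·δ_{EE} = 0.0125, so R_E = (0.61124 − 0.0125)/0.022192 = 26.98 kip.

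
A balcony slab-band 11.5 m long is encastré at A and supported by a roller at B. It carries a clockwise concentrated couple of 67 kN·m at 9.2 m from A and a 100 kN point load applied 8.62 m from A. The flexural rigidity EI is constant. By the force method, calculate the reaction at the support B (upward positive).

R_B = 71.61 kN

Release the roller at B. Primary structure: cantilever fixed at A.
Free-end deflection of the primary structure under the applied loading (downward +):
  clockwise couple 67 at a = 9.2: M₀a(2L − a)/(2EI) = 4253/EI
  point load 100 at a = 8.62: Pa²(3L − a)/(6EI) = 32050/EI
  δ_0 = 36303/EI
Tip deflection under a unit load at B: L³/(3EI) = 507/EI.
Compatibility at B: δ_0 − R_B·δ_{BB} = 0, so R_B = 36303/507 = 71.61 kN.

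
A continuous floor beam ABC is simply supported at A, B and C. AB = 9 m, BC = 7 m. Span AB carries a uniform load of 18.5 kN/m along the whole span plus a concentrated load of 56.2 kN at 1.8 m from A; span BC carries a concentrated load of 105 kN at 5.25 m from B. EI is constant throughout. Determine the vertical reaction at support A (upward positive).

Take M_B as the redundant. Released structure: two simple spans AB and BC with a hinge at B.
Rotations at B on the released spans (each span's end-slope, ×1/EI):
  span AB: UDL 18.5: wL³/(24EI) = 561.9/EI
  span AB: point load 56.2 at a = 1.8: Pab(L + a)/(6LEI) = 145.7/EI
  span BC: point load 105 at a = 5.25: Pab(L + b)/(6LEI) = 201/EI
  relative rotation θ_0 = (707.6 + 201)/EI = 908.6/EI
A unit hogging moment at B produces rotation L₁/(3EI) + L₂/(3EI) = 5.333/EI.
Slope continuity at B: θ_0 = M_B·5.333/EI, so M_B = 908.6/5.333 = 170.4 kN·m (hogging).
Span AB, ΣM about A with M_B applied at B: R_B^{AB}·9 = 850.4 + 170.4, so R_B^{AB} = 113.4 kN and R_A = 222.7 − 113.4 = 109.3 kN.

R_A = 109.3 kN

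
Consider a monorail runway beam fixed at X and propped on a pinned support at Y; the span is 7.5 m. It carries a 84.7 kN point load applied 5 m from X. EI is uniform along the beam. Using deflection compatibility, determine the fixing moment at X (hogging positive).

Remove the prop at Y; the released (primary) structure is a cantilever built in at X.
Deflection at Y on the released cantilever, summing each load's contribution:
  point load 84.7 at a = 5: Pa²(3L − a)/(6EI) = 6176/EI
Flexibility coefficient — unit upward force at Y: δ_{YY} = L³/(3EI) = 140.6/EI.
The prop prevents deflection at Y: R_Y = δ_0/δ_{YY} = 6176/140.6 = 43.92 kN.
Moment equilibrium about X: M_X = Σ(load moments about X) − R_Y·L = 423.5 − 43.92×7.5 = 94.11 kN·m.

M_X = 94.11 kN·m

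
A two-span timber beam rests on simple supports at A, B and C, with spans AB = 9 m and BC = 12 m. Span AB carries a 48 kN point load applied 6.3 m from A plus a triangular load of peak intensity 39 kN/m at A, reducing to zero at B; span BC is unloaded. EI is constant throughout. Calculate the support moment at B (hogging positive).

M_B = 112 kN·m

Take M_B as the redundant. Released structure: two simple spans AB and BC with a hinge at B.
Discontinuity in slope at B on the released structure — sum the simple-span end rotations:
  span AB: point load 48 at a = 6.3: Pab(L + a)/(6LEI) = 231.3/EI
  span AB: triangular load, peak 39: 7w₀L³/(360EI) = 552.8/EI
  relative rotation θ_0 = (784.2 + 0)/EI = 784.2/EI
A unit hogging moment at B produces rotation L₁/(3EI) + L₂/(3EI) = 7/EI.
Compatibility: M_B·(L₁+L₂)/(3EI) = θ_0, giving M_B = 112 kN·m (hogging).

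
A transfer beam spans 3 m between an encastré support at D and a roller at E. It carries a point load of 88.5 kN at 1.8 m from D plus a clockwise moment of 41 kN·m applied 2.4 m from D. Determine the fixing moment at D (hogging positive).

M_D = 26.56 kN·m

Release the roller at E. Primary structure: cantilever fixed at D.
Deflection at E on the released cantilever, summing each load's contribution:
  point load 88.5 at a = 1.8: Pa²(3L − a)/(6EI) = 344.1/EI
  clockwise couple 41 at a = 2.4: M₀a(2L − a)/(2EI) = 177.1/EI
  δ_0 = 521.2/EI
Flexibility coefficient — unit upward force at E: δ_{EE} = L³/(3EI) = 9/EI.
Compatibility at E: δ_0 − R_E·δ_{EE} = 0, so R_E = 521.2/9 = 57.91 kN.
Moment equilibrium about D: M_D = Σ(load moments about D) − R_E·L = 200.3 − 57.91×3 = 26.56 kN·m.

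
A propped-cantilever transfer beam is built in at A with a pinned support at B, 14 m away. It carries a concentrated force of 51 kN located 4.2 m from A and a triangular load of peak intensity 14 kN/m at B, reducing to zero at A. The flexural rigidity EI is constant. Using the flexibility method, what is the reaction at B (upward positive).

R_B = 60.1 kN

Choose R_B as the redundant. The primary structure is the cantilever fixed at A.
Primary-structure tip deflection at B by superposition:
  point load 51 at a = 4.2: Pa²(3L − a)/(6EI) = 5668/EI
  triangular load, peak 14 at the free end: 11w₀L⁴/(120EI) = 49301/EI
  δ_0 = 54968/EI
Tip deflection under a unit load at B: L³/(3EI) = 914.7/EI.
The prop prevents deflection at B: R_B = δ_0/δ_{BB} = 54968/914.7 = 60.1 kN.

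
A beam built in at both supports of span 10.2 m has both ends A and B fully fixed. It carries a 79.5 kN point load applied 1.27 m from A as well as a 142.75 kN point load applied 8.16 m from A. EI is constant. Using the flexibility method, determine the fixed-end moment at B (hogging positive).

M_B = 197.4 kN·m

Release both end moments; the primary structure is a simply-supported span AB with redundants M_A and M_B.
Simple-span end rotations at A and B under the given loads:
  at A: point load 79.5 at a = 1.27: Pab(L + b)/(6LEI) = 281.8/EI
  at B: point load 79.5 at a = 1.27: Pab(L + a)/(6LEI) = 169/EI
  at A: point load 142.75 at a = 8.16: Pab(L + b)/(6LEI) = 475.3/EI
  at B: point load 142.75 at a = 8.16: Pab(L + a)/(6LEI) = 712.9/EI
  θ_A0 = 757.1/EI,  θ_B0 = 881.9/EI
Flexibility coefficients: a unit moment at one end gives L/(3EI) there and L/(6EI) at the far end, so f₁₁ = f₂₂ = 3.4/EI and f₁₂ = f₂₁ = 1.7/EI.
Compatibility — zero rotation at each built-in end:
  3.4 M_A + 1.7 M_B = 757.1
  1.7 M_A + 3.4 M_B = 881.9
Solving the pair gives M_A = 124 kN·m and M_B = 197.4 kN·m (hogging).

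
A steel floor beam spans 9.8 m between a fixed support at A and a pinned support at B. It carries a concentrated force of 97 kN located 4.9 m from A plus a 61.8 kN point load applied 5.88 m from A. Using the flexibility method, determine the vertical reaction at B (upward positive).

R_B = 57.01 kN

Take the reaction at B as the redundant and release it; the primary structure is a cantilever fixed at A.
Downward deflection at the released point B due to the loads:
  point load 97 at a = 4.9: Pa²(3L − a)/(6EI) = 9510/EI
  point load 61.8 at a = 5.88: Pa²(3L − a)/(6EI) = 8376/EI
  δ_0 = 17886/EI
Tip deflection under a unit load at B: L³/(3EI) = 313.7/EI.
Compatibility at B: δ_0 − R_B·δ_{BB} = 0, so R_B = 17886/313.7 = 57.01 kN.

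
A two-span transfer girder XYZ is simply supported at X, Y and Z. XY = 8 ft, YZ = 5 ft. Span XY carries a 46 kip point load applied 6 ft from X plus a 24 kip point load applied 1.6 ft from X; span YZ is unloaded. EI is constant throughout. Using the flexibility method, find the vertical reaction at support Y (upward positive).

Insert a hinge at Y; M_Y is the redundant, and each span becomes simply supported.
Rotations at Y on the released spans (each span's end-slope, ×1/EI):
  span XY: point load 46 at a = 6: Pab(L + a)/(6LEI) = 161/EI
  span XY: point load 24 at a = 1.6: Pab(L + a)/(6LEI) = 49.15/EI
  relative rotation θ_0 = (210.2 + 0)/EI = 210.2/EI
A unit hogging moment at Y produces rotation L₁/(3EI) + L₂/(3EI) = 4.333/EI.
Compatibility: M_Y·(L₁+L₂)/(3EI) = θ_0, giving M_Y = 48.5 kip·ft (hogging).
Span XY, ΣM about X with M_Y applied at Y: R_Y^{XY}·8 = 314.4 + 48.5, so R_Y^{XY} = 45.36 kip and R_X = 70 − 45.36 = 24.64 kip.
Span YZ, ΣM about Z: R_Y^{YZ}·5 = 0 + 48.5, so R_Y^{YZ} = 9.699 kip and R_Z = 0 − 9.699 = -9.699 kip.
R_Y = 45.36 + 9.699 = 55.06 kip.

R_Y = 55.06 kip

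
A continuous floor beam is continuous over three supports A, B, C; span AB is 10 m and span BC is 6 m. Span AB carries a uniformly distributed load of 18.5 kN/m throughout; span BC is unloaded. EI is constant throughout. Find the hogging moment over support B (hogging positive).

M_B = 144.5 kN·m

Take M_B as the redundant. Released structure: two simple spans AB and BC with a hinge at B.
End slopes at the hinge B, treating each span as simply supported:
  span AB: UDL 18.5: wL³/(24EI) = 770.8/EI
  relative rotation θ_0 = (770.8 + 0)/EI = 770.8/EI
A unit hogging moment at B produces rotation L₁/(3EI) + L₂/(3EI) = 5.333/EI.
Compatibility: M_B·(L₁+L₂)/(3EI) = θ_0, giving M_B = 144.5 kN·m (hogging).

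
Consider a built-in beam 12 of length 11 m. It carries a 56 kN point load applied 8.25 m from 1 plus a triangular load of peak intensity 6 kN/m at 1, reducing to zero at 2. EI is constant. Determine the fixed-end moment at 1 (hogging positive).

Release both end moments; the primary structure is a simply-supported span 12 with redundants M_1 and M_2.
Simple-span end rotations at 1 and 2 under the given loads:
  at 1: point load 56 at a = 8.25: Pab(L + b)/(6LEI) = 264.7/EI
  at 2: point load 56 at a = 8.25: Pab(L + a)/(6LEI) = 370.6/EI
  at 1: triangular load, peak 6: w₀L³/(45EI) = 177.5/EI
  at 2: triangular load, peak 6: 7w₀L³/(360EI) = 155.3/EI
  θ_10 = 442.2/EI,  θ_20 = 525.8/EI
Flexibility coefficients: a unit moment at one end gives L/(3EI) there and L/(6EI) at the far end, so f₁₁ = f₂₂ = 3.667/EI and f₁₂ = f₂₁ = 1.833/EI.
Compatibility — zero rotation at each built-in end:
  3.667 M_1 + 1.833 M_2 = 442.2
  1.833 M_1 + 3.667 M_2 = 525.8
Solving the pair gives M_1 = 65.17 kN·m and M_2 = 110.8 kN·m (hogging).

M_1 = 65.17 kN·m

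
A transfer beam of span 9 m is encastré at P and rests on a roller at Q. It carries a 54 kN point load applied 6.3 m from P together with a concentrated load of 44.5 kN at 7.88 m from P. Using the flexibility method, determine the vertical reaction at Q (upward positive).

R_Q = 66.67 kN

Remove the prop at Q; the released (primary) structure is a cantilever built in at P.
Primary-structure tip deflection at Q by superposition:
  point load 54 at a = 6.3: Pa²(3L − a)/(6EI) = 7394/EI
  point load 44.5 at a = 7.88: Pa²(3L − a)/(6EI) = 8805/EI
  δ_0 = 16200/EI
Flexibility coefficient — unit upward force at Q: δ_{QQ} = L³/(3EI) = 243/EI.
The prop prevents deflection at Q: R_Q = δ_0/δ_{QQ} = 16200/243 = 66.67 kN.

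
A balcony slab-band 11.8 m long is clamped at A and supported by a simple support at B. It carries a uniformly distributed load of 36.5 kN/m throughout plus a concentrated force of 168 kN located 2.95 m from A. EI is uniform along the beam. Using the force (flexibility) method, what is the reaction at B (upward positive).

Remove the prop at B; the released (primary) structure is a cantilever built in at A.
Downward deflection at the released point B due to the loads:
  UDL 36.5: wL⁴/(8EI) = 88457/EI
  point load 168 at a = 2.95: Pa²(3L − a)/(6EI) = 7907/EI
  δ_0 = 96364/EI
Tip deflection under a unit load at B: L³/(3EI) = 547.7/EI.
Compatibility at B: δ_0 − R_B·δ_{BB} = 0, so R_B = 96364/547.7 = 175.9 kN.

R_B = 175.9 kN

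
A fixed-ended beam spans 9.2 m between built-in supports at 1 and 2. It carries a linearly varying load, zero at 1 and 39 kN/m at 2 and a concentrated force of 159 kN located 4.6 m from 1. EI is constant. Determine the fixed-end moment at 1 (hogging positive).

M_1 = 292.9 kN·m

Release both end moments; the primary structure is a simply-supported span 12 with redundants M_1 and M_2.
On the primary (simply-supported) span, the end slopes from the loading are:
  at 1: triangular load, peak 39: 7w₀L³/(360EI) = 590.5/EI
  at 2: triangular load, peak 39: w₀L³/(45EI) = 674.9/EI
  at 1: point load 159 at a = 4.6: Pab(L + b)/(6LEI) = 841.1/EI
  at 2: point load 159 at a = 4.6: Pab(L + a)/(6LEI) = 841.1/EI
  θ_10 = 1432/EI,  θ_20 = 1516/EI
Flexibility coefficients: a unit moment at one end gives L/(3EI) there and L/(6EI) at the far end, so f₁₁ = f₂₂ = 3.067/EI and f₁₂ = f₂₁ = 1.533/EI.
Compatibility — zero rotation at each built-in end:
  3.067 M_1 + 1.533 M_2 = 1432
  1.533 M_1 + 3.067 M_2 = 1516
Solving the pair gives M_1 = 292.9 kN·m and M_2 = 347.9 kN·m (hogging).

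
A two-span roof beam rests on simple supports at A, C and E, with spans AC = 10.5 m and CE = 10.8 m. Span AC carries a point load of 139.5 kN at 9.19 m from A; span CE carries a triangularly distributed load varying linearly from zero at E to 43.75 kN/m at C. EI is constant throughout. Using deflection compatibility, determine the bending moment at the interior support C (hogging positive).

M_C = 246.4 kN·m

Insert a hinge at C; M_C is the redundant, and each span becomes simply supported.
Rotations at C on the released spans (each span's end-slope, ×1/EI):
  span AC: point load 139.5 at a = 9.19: Pab(L + a)/(6LEI) = 524.9/EI
  span CE: triangular load, peak 43.75: w₀L³/(45EI) = 1225/EI
  relative rotation θ_0 = (524.9 + 1225)/EI = 1750/EI
A unit hogging moment at C produces rotation L₁/(3EI) + L₂/(3EI) = 7.1/EI.
Slope continuity at C: θ_0 = M_C·7.1/EI, so M_C = 1750/7.1 = 246.4 kN·m (hogging).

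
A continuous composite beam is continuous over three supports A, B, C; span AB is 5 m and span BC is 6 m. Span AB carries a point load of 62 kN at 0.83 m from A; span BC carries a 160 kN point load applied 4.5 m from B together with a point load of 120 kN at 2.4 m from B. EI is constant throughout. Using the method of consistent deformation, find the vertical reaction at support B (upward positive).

Insert a hinge at B; M_B is the redundant, and each span becomes simply supported.
Rotations at B on the released spans (each span's end-slope, ×1/EI):
  span AB: point load 62 at a = 0.83: Pab(L + a)/(6LEI) = 41.7/EI
  span BC: point load 160 at a = 4.5: Pab(L + b)/(6LEI) = 225/EI
  span BC: point load 120 at a = 2.4: Pab(L + b)/(6LEI) = 276.5/EI
  relative rotation θ_0 = (41.7 + 501.5)/EI = 543.2/EI
A unit hogging moment at B produces rotation L₁/(3EI) + L₂/(3EI) = 3.667/EI.
Compatibility: M_B·(L₁+L₂)/(3EI) = θ_0, giving M_B = 148.1 kN·m (hogging).
Span AB, ΣM about A with M_B applied at B: R_B^{AB}·5 = 51.46 + 148.1, so R_B^{AB} = 39.92 kN and R_A = 62 − 39.92 = 22.08 kN.
Span BC, ΣM about C: R_B^{BC}·6 = 672 + 148.1, so R_B^{BC} = 136.7 kN and R_C = 280 − 136.7 = 143.3 kN.
R_B = 39.92 + 136.7 = 176.6 kN.

R_B = 176.6 kN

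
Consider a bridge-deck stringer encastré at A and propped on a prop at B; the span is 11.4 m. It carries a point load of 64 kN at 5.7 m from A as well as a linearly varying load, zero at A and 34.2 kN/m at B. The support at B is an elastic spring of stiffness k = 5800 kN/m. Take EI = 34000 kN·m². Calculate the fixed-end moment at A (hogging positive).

M_A = 413.1 kN·m

Release the roller at B. Primary structure: cantilever fixed at A.
Free-end deflection of the primary structure under the applied loading (downward +):
  point load 64 at a = 5.7: Pa²(3L − a)/(6EI) = 9877/EI
  triangular load, peak 34.2 at the free end: 11w₀L⁴/(120EI) = 52949/EI
  δ_0 = 62826/EI
Flexibility coefficient — unit upward force at B: δ_{BB} = L³/(3EI) = 493.8/EI.
With EI = 34000 kN·m²: δ_0 = 1.8478 m and δ_{BB} = 0.014525 m/kN.
Compatibility — the spring shortens by R_B/k under the reaction it provides: δ_0 − R_B·δ_{BB} = R_B/k. With 1/k = 0.000172 m/kN, R_B = δ_0 / (δ_{BB} + 1/k) = 1.8478 / (0.014525 + 0.000172) = 125.7 kN.
Moment equilibrium about A: M_A = Σ(load moments about A) − R_B·L = 1846 − 125.7×11.4 = 413.1 kN·m.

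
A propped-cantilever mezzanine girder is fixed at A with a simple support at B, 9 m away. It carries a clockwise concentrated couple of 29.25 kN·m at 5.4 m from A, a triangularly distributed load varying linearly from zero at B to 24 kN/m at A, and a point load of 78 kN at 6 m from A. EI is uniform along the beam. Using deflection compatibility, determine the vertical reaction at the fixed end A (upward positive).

R_A = 119.9 kN

Take the reaction at B as the redundant and release it; the primary structure is a cantilever fixed at A.
Downward deflection at the released point B due to the loads:
  clockwise couple 29.25 at a = 5.4: M₀a(2L − a)/(2EI) = 995.1/EI
  triangular load, peak 24 at the fixed end: w₀L⁴/(30EI) = 5249/EI
  point load 78 at a = 6: Pa²(3L − a)/(6EI) = 9828/EI
  δ_0 = 16072/EI
Flexibility coefficient — unit upward force at B: δ_{BB} = L³/(3EI) = 243/EI.
Compatibility at B: δ_0 − R_B·δ_{BB} = 0, so R_B = 16072/243 = 66.14 kN.
Vertical equilibrium: R_A = ΣP − R_B = 186 − 66.14 = 119.9 kN.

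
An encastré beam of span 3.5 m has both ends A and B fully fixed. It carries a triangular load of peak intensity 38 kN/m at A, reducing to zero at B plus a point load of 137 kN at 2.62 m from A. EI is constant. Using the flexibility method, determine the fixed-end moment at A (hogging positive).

Release both end moments; the primary structure is a simply-supported span AB with redundants M_A and M_B.
Simple-span end rotations at A and B under the given loads:
  at A: triangular load, peak 38: w₀L³/(45EI) = 36.21/EI
  at B: triangular load, peak 38: 7w₀L³/(360EI) = 31.68/EI
  at A: point load 137 at a = 2.62: Pab(L + b)/(6LEI) = 65.88/EI
  at B: point load 137 at a = 2.62: Pab(L + a)/(6LEI) = 92.05/EI
  θ_A0 = 102.1/EI,  θ_B0 = 123.7/EI
Flexibility coefficients: a unit moment at one end gives L/(3EI) there and L/(6EI) at the far end, so f₁₁ = f₂₂ = 1.167/EI and f₁₂ = f₂₁ = 0.5833/EI.
Compatibility — zero rotation at each built-in end:
  1.167 M_A + 0.5833 M_B = 102.1
  0.5833 M_A + 1.167 M_B = 123.7
Solving the pair gives M_A = 45.97 kN·m and M_B = 83.07 kN·m (hogging).

M_A = 45.97 kN·m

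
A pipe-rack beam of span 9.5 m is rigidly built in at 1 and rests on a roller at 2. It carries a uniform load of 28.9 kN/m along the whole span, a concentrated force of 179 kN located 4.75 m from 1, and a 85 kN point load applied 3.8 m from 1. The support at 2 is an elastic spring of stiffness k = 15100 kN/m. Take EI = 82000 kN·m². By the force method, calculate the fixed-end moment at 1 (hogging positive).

Remove the prop at 2; the released (primary) structure is a cantilever built in at 1.
Downward deflection at the released point 2 due to the loads:
  UDL 28.9: wL⁴/(8EI) = 29424/EI
  point load 179 at a = 4.75: Pa²(3L − a)/(6EI) = 15986/EI
  point load 85 at a = 3.8: Pa²(3L − a)/(6EI) = 5053/EI
  δ_0 = 50463/EI
Tip deflection under a unit load at 2: L³/(3EI) = 285.8/EI.
With EI = 82000 kN·m²: δ_0 = 0.61541 m and δ_{22} = 0.003485 m/kN.
Compatibility — the spring shortens by R_2/k under the reaction it provides: δ_0 − R_2·δ_{22} = R_2/k. With 1/k = 0.000066 m/kN, R_2 = δ_0 / (δ_{22} + 1/k) = 0.61541 / (0.003485 + 0.000066) = 173.3 kN.
Moment equilibrium about 1: M_1 = Σ(load moments about 1) − R_2·L = 2477 − 173.3×9.5 = 831.2 kN·m.

M_1 = 831.2 kN·m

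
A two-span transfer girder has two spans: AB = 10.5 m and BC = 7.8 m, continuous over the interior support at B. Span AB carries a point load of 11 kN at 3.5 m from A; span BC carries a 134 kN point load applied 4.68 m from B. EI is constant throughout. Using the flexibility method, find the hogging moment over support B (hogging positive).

M_B = 84.66 kN·m

Release continuity at B by inserting a hinge; the redundant is the internal moment M_B. The primary structure is two simply-supported spans AB and BC.
End slopes at the hinge B, treating each span as simply supported:
  span AB: point load 11 at a = 3.5: Pab(L + a)/(6LEI) = 59.89/EI
  span BC: point load 134 at a = 4.68: Pab(L + b)/(6LEI) = 456.5/EI
  relative rotation θ_0 = (59.89 + 456.5)/EI = 516.4/EI
A unit hogging moment at B produces rotation L₁/(3EI) + L₂/(3EI) = 6.1/EI.
Slope continuity at B: θ_0 = M_B·6.1/EI, so M_B = 516.4/6.1 = 84.66 kN·m (hogging).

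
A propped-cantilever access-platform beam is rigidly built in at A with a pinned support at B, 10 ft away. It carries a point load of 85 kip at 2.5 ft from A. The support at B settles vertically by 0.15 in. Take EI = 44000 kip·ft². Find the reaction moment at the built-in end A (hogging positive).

Take the reaction at B as the redundant and release it; the primary structure is a cantilever fixed at A.
Free-end deflection of the primary structure under the applied loading (downward +):
  point load 85 at a = 2.5: Pa²(3L − a)/(6EI) = 2435/EI
Tip deflection under a unit load at B: L³/(3EI) = 333.3/EI.
With EI = 44000 kip·ft²: δ_0 = 0.055339 ft and δ_{BB} = 0.007576 ft/kip.
Compatibility — the beam at B must follow the support down by 0.0125 ft: δ_0 − R_B·δ_{BB} = 0.0125, so R_B = (0.055339 − 0.0125)/0.007576 = 5.655 kip.
Moment equilibrium about A: M_A = Σ(load moments about A) − R_B·L = 212.5 − 5.655×10 = 156 kip·ft.

M_A = 156 kip·ft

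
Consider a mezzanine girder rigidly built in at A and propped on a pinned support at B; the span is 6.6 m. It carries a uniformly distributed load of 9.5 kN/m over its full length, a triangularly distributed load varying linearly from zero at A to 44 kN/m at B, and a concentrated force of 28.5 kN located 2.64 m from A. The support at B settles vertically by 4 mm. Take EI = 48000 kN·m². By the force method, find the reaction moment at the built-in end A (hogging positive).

M_A = 212.9 kN·m

Choose R_B as the redundant. The primary structure is the cantilever fixed at A.
Downward deflection at the released point B due to the loads:
  UDL 9.5: wL⁴/(8EI) = 2253/EI
  triangular load, peak 44 at the free end: 11w₀L⁴/(120EI) = 7653/EI
  point load 28.5 at a = 2.64: Pa²(3L − a)/(6EI) = 568.1/EI
  δ_0 = 10474/EI
Flexibility coefficient — unit upward force at B: δ_{BB} = L³/(3EI) = 95.83/EI.
With EI = 48000 kN·m²: δ_0 = 0.21822 m and δ_{BB} = 0.001997 m/kN.
Compatibility — the beam at B must follow the support down by 0.004 m: δ_0 − R_B·δ_{BB} = 0.004, so R_B = (0.21822 − 0.004)/0.001997 = 107.3 kN.
Moment equilibrium about A: M_A = Σ(load moments about A) − R_B·L = 921 − 107.3×6.6 = 212.9 kN·m.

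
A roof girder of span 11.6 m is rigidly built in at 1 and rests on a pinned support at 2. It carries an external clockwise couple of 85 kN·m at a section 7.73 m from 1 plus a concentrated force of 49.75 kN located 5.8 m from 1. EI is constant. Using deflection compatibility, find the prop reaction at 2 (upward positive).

R_2 = 25.31 kN

Remove the prop at 2; the released (primary) structure is a cantilever built in at 1.
Downward deflection at the released point 2 due to the loads:
  clockwise couple 85 at a = 7.73: M₀a(2L − a)/(2EI) = 5082/EI
  point load 49.75 at a = 5.8: Pa²(3L − a)/(6EI) = 8089/EI
  δ_0 = 13171/EI
Tip deflection under a unit load at 2: L³/(3EI) = 520.3/EI.
The prop prevents deflection at 2: R_2 = δ_0/δ_{22} = 13171/520.3 = 25.31 kN.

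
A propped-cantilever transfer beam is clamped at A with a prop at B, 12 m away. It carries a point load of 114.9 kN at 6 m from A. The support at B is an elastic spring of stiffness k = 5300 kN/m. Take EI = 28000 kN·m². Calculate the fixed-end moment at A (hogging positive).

Take the reaction at B as the redundant and release it; the primary structure is a cantilever fixed at A.
Free-end deflection of the primary structure under the applied loading (downward +):
  point load 114.9 at a = 6: Pa²(3L − a)/(6EI) = 20682/EI
Tip deflection under a unit load at B: L³/(3EI) = 576/EI.
With EI = 28000 kN·m²: δ_0 = 0.73864 m and δ_{BB} = 0.020571 m/kN.
Compatibility — the spring shortens by R_B/k under the reaction it provides: δ_0 − R_B·δ_{BB} = R_B/k. With 1/k = 0.000189 m/kN, R_B = δ_0 / (δ_{BB} + 1/k) = 0.73864 / (0.020571 + 0.000189) = 35.58 kN.
Moment equilibrium about A: M_A = Σ(load moments about A) − R_B·L = 689.4 − 35.58×12 = 262.4 kN·m.

M_A = 262.4 kN·m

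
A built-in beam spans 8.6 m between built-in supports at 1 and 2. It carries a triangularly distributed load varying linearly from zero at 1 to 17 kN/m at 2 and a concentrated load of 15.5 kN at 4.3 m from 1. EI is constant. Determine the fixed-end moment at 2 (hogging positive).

Release both end moments; the primary structure is a simply-supported span 12 with redundants M_1 and M_2.
On the primary (simply-supported) span, the end slopes from the loading are:
  at 1: triangular load, peak 17: 7w₀L³/(360EI) = 210.3/EI
  at 2: triangular load, peak 17: w₀L³/(45EI) = 240.3/EI
  at 1: point load 15.5 at a = 4.3: Pab(L + b)/(6LEI) = 71.65/EI
  at 2: point load 15.5 at a = 4.3: Pab(L + a)/(6LEI) = 71.65/EI
  θ_10 = 281.9/EI,  θ_20 = 311.9/EI
Flexibility coefficients: a unit moment at one end gives L/(3EI) there and L/(6EI) at the far end, so f₁₁ = f₂₂ = 2.867/EI and f₁₂ = f₂₁ = 1.433/EI.
Compatibility — zero rotation at each built-in end:
  2.867 M_1 + 1.433 M_2 = 281.9
  1.433 M_1 + 2.867 M_2 = 311.9
Solving the pair gives M_1 = 58.57 kN·m and M_2 = 79.53 kN·m (hogging).

M_2 = 79.53 kN·m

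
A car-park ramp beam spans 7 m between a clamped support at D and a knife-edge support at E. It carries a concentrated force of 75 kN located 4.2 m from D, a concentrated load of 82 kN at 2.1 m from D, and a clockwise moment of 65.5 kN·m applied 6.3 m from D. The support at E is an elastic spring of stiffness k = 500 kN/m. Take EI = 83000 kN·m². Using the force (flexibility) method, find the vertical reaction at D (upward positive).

R_D = 134.1 kN

Remove the prop at E; the released (primary) structure is a cantilever built in at D.
Primary-structure tip deflection at E by superposition:
  point load 75 at a = 4.2: Pa²(3L − a)/(6EI) = 3704/EI
  point load 82 at a = 2.1: Pa²(3L − a)/(6EI) = 1139/EI
  clockwise couple 65.5 at a = 6.3: M₀a(2L − a)/(2EI) = 1589/EI
  δ_0 = 6432/EI
Tip deflection under a unit load at E: L³/(3EI) = 114.3/EI.
With EI = 83000 kN·m²: δ_0 = 0.077496 m and δ_{EE} = 0.001378 m/kN.
Compatibility — the spring shortens by R_E/k under the reaction it provides: δ_0 − R_E·δ_{EE} = R_E/k. With 1/k = 0.002 m/kN, R_E = δ_0 / (δ_{EE} + 1/k) = 0.077496 / (0.001378 + 0.002) = 22.94 kN.
Vertical equilibrium: R_D = ΣP − R_E = 157 − 22.94 = 134.1 kN.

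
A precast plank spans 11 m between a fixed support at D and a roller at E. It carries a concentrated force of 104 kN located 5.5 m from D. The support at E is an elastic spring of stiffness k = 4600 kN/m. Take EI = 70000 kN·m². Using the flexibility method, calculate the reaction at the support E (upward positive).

R_E = 31.42 kN

Release the roller at E. Primary structure: cantilever fixed at D.
Deflection at E on the released cantilever, summing each load's contribution:
  point load 104 at a = 5.5: Pa²(3L − a)/(6EI) = 14419/EI
Flexibility coefficient — unit upward force at E: δ_{EE} = L³/(3EI) = 443.7/EI.
With EI = 70000 kN·m²: δ_0 = 0.20599 m and δ_{EE} = 0.006338 m/kN.
Compatibility — the spring shortens by R_E/k under the reaction it provides: δ_0 − R_E·δ_{EE} = R_E/k. With 1/k = 0.000217 m/kN, R_E = δ_0 / (δ_{EE} + 1/k) = 0.20599 / (0.006338 + 0.000217) = 31.42 kN.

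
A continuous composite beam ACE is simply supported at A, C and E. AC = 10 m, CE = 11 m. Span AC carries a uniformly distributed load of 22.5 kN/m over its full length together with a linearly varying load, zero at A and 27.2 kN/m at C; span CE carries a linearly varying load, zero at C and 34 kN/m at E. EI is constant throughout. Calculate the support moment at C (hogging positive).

Insert a hinge at C; M_C is the redundant, and each span becomes simply supported.
End slopes at the hinge C, treating each span as simply supported:
  span AC: UDL 22.5: wL³/(24EI) = 937.5/EI
  span AC: triangular load, peak 27.2: w₀L³/(45EI) = 604.4/EI
  span CE: triangular load, peak 34: 7w₀L³/(360EI) = 879.9/EI
  relative rotation θ_0 = (1542 + 879.9)/EI = 2422/EI
A unit hogging moment at C produces rotation L₁/(3EI) + L₂/(3EI) = 7/EI.
Compatibility: M_C·(L₁+L₂)/(3EI) = θ_0, giving M_C = 346 kN·m (hogging).

M_C = 346 kN·m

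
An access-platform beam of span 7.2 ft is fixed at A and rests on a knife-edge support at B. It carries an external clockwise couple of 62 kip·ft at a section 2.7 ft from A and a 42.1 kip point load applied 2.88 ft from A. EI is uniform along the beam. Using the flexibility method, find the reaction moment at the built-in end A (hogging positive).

Release the roller at B. Primary structure: cantilever fixed at A.
Free-end deflection of the primary structure under the applied loading (downward +):
  clockwise couple 62 at a = 2.7: M₀a(2L − a)/(2EI) = 979.3/EI
  point load 42.1 at a = 2.88: Pa²(3L − a)/(6EI) = 1089/EI
  δ_0 = 2069/EI
Flexibility coefficient — unit upward force at B: δ_{BB} = L³/(3EI) = 124.4/EI.
Compatibility at B: δ_0 − R_B·δ_{BB} = 0, so R_B = 2069/124.4 = 16.63 kip.
Moment equilibrium about A: M_A = Σ(load moments about A) − R_B·L = 183.2 − 16.63×7.2 = 63.53 kip·ft.

M_A = 63.53 kip·ft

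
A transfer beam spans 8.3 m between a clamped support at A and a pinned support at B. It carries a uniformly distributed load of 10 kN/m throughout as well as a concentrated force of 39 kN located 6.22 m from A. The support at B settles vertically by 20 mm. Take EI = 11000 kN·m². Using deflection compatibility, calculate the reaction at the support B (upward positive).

Remove the prop at B; the released (primary) structure is a cantilever built in at A.
Primary-structure tip deflection at B by superposition:
  UDL 10: wL⁴/(8EI) = 5932/EI
  point load 39 at a = 6.22: Pa²(3L − a)/(6EI) = 4698/EI
  δ_0 = 10630/EI
Tip deflection under a unit load at B: L³/(3EI) = 190.6/EI.
With EI = 11000 kN·m²: δ_0 = 0.96635 m and δ_{BB} = 0.017327 m/kN.
Compatibility — the beam at B must follow the support down by 0.02 m: δ_0 − R_B·δ_{BB} = 0.02, so R_B = (0.96635 − 0.02)/0.017327 = 54.62 kN.

R_B = 54.62 kN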